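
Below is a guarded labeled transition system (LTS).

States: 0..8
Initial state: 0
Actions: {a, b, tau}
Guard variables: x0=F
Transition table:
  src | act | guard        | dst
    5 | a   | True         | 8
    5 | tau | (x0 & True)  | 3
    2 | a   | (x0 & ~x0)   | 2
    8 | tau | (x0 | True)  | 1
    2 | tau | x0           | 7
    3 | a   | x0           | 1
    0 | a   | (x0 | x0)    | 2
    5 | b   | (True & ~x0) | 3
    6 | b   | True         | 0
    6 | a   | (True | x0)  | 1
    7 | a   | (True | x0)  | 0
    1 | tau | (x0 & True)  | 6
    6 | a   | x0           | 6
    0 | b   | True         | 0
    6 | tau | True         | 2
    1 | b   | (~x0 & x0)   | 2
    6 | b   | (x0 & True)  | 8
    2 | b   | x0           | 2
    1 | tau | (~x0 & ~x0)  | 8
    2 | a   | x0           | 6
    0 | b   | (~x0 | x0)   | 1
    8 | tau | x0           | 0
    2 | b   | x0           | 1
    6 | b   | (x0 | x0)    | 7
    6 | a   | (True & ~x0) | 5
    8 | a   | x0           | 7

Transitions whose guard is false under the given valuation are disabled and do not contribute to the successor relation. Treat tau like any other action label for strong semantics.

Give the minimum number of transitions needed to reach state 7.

Breadth-first toward 7:
  depth 0: {0}
  depth 1: {1}
  depth 2: {8}
7 never appears.

Answer: UNREACHABLE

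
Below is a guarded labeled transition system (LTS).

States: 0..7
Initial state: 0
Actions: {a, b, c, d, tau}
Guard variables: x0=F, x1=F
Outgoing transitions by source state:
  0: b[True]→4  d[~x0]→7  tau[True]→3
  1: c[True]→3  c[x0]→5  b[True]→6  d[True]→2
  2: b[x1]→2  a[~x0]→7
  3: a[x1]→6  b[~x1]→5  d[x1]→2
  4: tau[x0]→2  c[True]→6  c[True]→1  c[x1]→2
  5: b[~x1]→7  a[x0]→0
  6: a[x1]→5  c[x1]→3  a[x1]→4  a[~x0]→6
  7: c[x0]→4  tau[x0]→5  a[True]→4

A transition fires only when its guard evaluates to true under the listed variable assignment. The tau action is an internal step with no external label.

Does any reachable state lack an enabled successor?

Reachable = {0,1,2,3,4,5,6,7}
  0: b→4  d→7  tau→3  [deg 3]
  1: b→6  c→3  d→2  [deg 3]
  2: a→7  [deg 1]
  3: b→5  [deg 1]
  4: c→1  c→6  [deg 2]
  5: b→7  [deg 1]
  6: a→6  [deg 1]
  7: a→4  [deg 1]

Answer: DEADLOCK-FREE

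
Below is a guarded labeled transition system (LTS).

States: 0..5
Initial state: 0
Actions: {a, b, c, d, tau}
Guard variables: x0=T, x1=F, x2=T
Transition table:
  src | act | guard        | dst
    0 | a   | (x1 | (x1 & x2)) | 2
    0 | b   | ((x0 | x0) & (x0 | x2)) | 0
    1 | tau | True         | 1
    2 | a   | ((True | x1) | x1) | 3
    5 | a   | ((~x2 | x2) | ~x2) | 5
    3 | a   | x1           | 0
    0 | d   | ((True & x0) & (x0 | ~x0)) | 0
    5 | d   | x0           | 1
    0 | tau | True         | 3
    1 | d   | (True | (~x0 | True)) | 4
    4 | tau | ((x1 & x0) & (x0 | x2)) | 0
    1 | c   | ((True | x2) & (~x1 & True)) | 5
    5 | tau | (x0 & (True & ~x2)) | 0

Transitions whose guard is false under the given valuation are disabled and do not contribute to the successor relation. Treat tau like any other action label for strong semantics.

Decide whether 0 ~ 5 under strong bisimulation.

Compute ~ classes (split until stable):
  P[0] = {{0,1,2,3,4,5}}
  P[1] = {{0},{1},{2},{3,4},{5}}
Fixed point at round 2; 5 class(es).
0∈{0}, 5∈{5}

Answer: NOT BISIMILAR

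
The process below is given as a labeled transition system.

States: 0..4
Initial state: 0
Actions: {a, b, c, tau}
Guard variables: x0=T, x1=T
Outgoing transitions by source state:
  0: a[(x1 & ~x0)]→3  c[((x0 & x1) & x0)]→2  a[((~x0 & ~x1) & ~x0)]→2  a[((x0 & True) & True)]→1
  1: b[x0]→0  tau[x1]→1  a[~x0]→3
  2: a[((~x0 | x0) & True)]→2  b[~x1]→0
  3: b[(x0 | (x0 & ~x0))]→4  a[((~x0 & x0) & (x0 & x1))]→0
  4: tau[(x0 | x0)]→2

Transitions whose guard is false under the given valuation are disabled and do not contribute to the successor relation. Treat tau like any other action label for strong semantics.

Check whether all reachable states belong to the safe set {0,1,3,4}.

Inv-set: {0,1,3,4}
R = {0,1,2}
  0: ok
  1: ok
  2: ✗ unsafe
counterexample path to 2: c

Answer: INVARIANT VIOLATED at state 2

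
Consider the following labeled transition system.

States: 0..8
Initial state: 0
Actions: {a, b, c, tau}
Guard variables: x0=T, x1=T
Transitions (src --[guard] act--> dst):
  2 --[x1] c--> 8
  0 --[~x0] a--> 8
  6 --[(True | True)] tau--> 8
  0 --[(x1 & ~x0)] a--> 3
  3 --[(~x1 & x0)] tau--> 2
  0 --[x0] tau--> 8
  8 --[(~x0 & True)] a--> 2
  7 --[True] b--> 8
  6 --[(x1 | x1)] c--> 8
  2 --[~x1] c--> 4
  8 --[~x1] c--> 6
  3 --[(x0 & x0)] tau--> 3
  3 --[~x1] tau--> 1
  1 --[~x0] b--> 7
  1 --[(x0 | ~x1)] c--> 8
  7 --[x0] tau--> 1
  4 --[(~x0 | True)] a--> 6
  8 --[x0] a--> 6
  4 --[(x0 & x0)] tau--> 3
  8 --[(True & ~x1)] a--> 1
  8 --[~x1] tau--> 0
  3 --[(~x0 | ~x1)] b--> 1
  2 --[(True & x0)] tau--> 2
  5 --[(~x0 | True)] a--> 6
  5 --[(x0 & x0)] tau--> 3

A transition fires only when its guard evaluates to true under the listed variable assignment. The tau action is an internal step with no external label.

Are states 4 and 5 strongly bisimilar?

Refine partition for ~:
  round 0: {{0,1,2,3,4,5,6,7,8}}
  round 1: {{0,3},{1},{2,6},{4,5},{7},{8}}
  round 2: {{0},{1},{2},{3},{4,5},{6},{7},{8}}
8 equivalence class(es) (converged in 3)
class of 4: {4,5}; class of 5: {4,5}

Answer: BISIMILAR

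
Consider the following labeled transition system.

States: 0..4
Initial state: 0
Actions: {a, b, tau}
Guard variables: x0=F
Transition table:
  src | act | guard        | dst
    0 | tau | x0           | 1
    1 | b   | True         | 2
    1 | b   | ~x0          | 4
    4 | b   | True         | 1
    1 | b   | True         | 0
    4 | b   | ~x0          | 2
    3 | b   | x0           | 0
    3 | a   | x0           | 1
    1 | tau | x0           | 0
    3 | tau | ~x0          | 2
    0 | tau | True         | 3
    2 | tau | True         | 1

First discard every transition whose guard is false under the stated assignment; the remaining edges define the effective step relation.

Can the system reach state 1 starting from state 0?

After dropping false guards: 8 live edges.
Layer 0: {0}
Layer 1: {3}  now seen {0,3}
Layer 2: {2}  now seen {0,2,3}
Layer 3: {1}  now seen {0,1,2,3}
Layer 4: {4}  now seen {0,1,2,3,4}
Reach set: {0,1,2,3,4}
witness 1: tau·tau·tau

Answer: REACHABLE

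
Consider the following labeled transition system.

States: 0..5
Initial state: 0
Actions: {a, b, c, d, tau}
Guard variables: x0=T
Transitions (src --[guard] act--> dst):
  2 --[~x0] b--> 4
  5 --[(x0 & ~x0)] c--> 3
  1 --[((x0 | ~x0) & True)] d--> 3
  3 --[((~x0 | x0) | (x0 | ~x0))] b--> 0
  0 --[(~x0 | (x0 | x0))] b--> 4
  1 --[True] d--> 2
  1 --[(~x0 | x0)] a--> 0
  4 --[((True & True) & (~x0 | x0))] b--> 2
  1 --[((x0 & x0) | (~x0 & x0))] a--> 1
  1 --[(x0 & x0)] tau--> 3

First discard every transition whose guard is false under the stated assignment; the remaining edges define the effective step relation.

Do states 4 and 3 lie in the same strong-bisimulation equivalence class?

Answer: NOT BISIMILAR

Working:
Bisimulation quotient by refinement:
  π0 = {{0,1,2,3,4,5}}
  π1 = {{0,3,4},{1},{2,5}}
  π2 = {{0,3},{1},{2,5},{4}}
  π3 = {{0},{1},{2,5},{3},{4}}
5 equivalence class(es) (converged in 4)
class of 4: {4}; class of 3: {3}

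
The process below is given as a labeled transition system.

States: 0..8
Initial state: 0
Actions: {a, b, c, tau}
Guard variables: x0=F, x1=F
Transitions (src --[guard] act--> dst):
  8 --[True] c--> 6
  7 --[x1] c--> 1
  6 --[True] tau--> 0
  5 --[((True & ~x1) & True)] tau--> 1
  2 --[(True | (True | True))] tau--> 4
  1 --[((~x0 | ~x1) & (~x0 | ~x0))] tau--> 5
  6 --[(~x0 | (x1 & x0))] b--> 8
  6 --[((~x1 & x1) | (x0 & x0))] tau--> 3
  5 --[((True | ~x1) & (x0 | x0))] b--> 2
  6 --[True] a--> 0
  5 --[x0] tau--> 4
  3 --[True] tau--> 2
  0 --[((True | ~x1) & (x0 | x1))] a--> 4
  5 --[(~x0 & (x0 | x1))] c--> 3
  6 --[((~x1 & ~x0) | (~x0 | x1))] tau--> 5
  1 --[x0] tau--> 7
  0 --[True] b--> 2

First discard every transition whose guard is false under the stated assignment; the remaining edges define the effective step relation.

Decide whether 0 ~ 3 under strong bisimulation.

Answer: NOT BISIMILAR

Working:
Bisimulation quotient by refinement:
  π0 = {{0,1,2,3,4,5,6,7,8}}
  π1 = {{0},{1,2,3,5},{4,7},{6},{8}}
  π2 = {{0},{1,3,5},{2},{4,7},{6},{8}}
  π3 = {{0},{1,5},{2},{3},{4,7},{6},{8}}
Fixed point at round 4; 7 class(es).
[0]={0}  [3]={3}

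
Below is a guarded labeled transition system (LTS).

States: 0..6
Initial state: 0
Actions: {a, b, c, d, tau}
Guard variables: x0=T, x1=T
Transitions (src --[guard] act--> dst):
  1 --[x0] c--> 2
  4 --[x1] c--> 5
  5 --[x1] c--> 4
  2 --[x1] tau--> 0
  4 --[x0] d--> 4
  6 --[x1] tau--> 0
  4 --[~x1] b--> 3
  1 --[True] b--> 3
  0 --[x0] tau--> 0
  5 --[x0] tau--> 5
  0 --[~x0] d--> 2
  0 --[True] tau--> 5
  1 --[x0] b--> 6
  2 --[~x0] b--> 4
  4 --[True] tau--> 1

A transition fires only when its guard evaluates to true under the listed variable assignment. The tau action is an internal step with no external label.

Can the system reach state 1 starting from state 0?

Guard filter leaves 12 enabled edge(s).
depth 0: {0}
depth 1: {5}  now seen {0,5}
depth 2: {4}  now seen {0,4,5}
depth 3: {1}  now seen {0,1,4,5}
depth 4: {2,3,6}  now seen {0,1,2,3,4,5,6}
Reachable = {0,1,2,3,4,5,6}
Path to 1: tau·c·tau

Answer: REACHABLE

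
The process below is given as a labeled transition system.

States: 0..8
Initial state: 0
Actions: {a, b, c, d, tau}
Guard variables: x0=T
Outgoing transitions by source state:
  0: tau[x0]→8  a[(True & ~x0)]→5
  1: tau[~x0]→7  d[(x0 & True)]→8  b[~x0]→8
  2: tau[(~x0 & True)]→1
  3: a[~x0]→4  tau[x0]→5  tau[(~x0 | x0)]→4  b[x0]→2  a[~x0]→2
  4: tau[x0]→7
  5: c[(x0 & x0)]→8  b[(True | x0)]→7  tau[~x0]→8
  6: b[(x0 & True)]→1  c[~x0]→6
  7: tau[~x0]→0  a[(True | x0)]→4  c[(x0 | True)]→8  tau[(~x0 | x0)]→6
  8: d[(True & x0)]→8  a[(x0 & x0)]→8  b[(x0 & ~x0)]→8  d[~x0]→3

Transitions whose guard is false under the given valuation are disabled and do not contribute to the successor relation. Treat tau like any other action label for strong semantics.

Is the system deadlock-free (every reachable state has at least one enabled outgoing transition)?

R = {0,8}
  0: tau→8  [1 out]
  8: a→8  d→8  [2 out]

Answer: DEADLOCK-FREE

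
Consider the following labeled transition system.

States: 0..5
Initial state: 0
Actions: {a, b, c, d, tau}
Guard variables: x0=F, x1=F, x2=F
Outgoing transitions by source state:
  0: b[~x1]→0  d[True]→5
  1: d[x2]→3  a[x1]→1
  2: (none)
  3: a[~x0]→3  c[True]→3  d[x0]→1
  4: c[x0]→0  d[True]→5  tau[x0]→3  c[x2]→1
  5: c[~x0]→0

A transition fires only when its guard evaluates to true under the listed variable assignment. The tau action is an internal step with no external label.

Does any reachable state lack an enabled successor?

Reach set: {0,5}
  0: b→0  d→5  [2 exit(s)]
  5: c→0  [1 exit(s)]

Answer: DEADLOCK-FREE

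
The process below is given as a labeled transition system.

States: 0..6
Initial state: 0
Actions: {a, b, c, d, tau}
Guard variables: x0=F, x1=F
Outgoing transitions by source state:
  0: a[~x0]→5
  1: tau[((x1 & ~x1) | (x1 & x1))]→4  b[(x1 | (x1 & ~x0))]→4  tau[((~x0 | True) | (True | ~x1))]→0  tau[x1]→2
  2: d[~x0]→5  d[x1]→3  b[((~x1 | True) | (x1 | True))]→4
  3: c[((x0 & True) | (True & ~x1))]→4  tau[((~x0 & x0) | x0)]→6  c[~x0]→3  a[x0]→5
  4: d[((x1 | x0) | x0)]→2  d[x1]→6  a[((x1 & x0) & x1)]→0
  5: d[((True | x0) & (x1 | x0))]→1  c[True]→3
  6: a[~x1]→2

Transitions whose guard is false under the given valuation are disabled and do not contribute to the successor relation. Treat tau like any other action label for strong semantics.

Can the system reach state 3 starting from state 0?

Guard filter leaves 8 enabled edge(s).
L0 = {0}
L1 = {5}  now seen {0,5}
L2 = {3}  now seen {0,3,5}
L3 = {4}  now seen {0,3,4,5}
Reach set: {0,3,4,5}
trace reaching 3: a·c

Answer: REACHABLE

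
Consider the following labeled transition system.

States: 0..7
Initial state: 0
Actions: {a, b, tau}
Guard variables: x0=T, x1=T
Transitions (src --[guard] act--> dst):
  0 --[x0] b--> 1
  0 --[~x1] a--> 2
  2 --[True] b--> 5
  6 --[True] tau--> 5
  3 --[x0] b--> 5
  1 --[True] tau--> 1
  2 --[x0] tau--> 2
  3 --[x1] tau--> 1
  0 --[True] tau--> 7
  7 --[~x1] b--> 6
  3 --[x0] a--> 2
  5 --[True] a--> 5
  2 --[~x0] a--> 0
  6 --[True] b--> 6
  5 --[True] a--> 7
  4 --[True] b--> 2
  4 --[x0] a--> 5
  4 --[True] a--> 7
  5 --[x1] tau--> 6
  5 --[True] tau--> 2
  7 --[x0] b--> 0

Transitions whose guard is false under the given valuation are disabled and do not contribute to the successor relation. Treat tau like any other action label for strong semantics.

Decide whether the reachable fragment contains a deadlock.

Answer: DEADLOCK-FREE

Working:
Reachable = {0,1,7}
  0: b→1  tau→7  [2 exit(s)]
  1: tau→1  [1 exit(s)]
  7: b→0  [1 exit(s)]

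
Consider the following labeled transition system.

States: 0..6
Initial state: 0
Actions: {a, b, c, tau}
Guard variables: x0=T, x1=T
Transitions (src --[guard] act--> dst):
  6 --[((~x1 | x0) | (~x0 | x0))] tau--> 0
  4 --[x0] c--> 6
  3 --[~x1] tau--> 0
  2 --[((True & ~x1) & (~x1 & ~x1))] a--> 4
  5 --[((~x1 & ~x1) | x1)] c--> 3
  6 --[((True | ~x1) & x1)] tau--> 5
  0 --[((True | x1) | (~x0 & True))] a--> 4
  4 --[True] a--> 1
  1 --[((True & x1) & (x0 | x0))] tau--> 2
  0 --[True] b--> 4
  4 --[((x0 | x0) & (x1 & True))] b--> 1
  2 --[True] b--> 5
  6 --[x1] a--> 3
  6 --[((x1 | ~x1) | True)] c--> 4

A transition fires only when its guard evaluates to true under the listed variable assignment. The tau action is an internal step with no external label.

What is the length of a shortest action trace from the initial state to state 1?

Answer: 2

Analysis:
Breadth-first toward 1:
  L0 = {0}
  L1 = {4}
  L2 = {1,6}
depth(1)=2, e.g. a·a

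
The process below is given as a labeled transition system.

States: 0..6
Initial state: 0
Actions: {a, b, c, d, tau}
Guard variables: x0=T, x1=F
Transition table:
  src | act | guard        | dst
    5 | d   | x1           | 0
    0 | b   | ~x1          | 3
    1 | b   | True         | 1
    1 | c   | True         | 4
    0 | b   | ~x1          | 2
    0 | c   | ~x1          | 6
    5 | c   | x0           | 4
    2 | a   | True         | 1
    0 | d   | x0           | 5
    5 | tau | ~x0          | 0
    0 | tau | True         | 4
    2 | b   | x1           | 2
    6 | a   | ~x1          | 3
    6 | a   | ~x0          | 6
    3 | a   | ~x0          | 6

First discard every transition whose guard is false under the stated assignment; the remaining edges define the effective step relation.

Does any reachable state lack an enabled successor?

Answer: DEADLOCK at state 3

Trace:
Reach set: {0,1,2,3,4,5,6}
  0: b→2  b→3  c→6  d→5  tau→4  [5 out]
  1: b→1  c→4  [2 out]
  2: a→1  [1 out]
  3: ∅  [deadlock]
  4: ∅  [deadlock]
  5: c→4  [1 out]
  6: a→3  [1 out]
trace reaching 3: b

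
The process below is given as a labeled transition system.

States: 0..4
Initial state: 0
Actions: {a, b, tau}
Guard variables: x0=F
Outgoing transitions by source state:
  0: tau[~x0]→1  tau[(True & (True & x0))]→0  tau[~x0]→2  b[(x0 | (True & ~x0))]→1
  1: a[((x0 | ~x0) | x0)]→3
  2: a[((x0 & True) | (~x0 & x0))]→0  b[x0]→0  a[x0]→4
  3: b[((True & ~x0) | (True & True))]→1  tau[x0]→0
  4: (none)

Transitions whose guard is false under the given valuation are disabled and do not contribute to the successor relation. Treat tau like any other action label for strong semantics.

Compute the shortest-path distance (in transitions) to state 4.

BFS to 4:
  Layer 0: {0}
  Layer 1: {1,2}
  Layer 2: {3}
4 never appears.

Answer: UNREACHABLE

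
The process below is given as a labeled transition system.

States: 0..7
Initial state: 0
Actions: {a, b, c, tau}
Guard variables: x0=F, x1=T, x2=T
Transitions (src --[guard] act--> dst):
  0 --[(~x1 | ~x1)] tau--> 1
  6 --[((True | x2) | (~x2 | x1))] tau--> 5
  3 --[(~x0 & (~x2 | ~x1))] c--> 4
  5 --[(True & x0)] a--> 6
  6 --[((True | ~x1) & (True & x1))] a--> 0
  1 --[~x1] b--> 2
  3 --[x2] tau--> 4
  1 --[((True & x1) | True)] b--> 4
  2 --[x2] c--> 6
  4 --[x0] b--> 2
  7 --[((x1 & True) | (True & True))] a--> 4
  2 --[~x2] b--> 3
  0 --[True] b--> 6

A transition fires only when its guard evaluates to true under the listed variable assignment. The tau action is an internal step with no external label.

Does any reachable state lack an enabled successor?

Reachable = {0,5,6}
  0: b→6  [deg 1]
  5: ∅  [deadlock]
  6: a→0  tau→5  [deg 2]
Path to 5: b·tau

Answer: DEADLOCK at state 5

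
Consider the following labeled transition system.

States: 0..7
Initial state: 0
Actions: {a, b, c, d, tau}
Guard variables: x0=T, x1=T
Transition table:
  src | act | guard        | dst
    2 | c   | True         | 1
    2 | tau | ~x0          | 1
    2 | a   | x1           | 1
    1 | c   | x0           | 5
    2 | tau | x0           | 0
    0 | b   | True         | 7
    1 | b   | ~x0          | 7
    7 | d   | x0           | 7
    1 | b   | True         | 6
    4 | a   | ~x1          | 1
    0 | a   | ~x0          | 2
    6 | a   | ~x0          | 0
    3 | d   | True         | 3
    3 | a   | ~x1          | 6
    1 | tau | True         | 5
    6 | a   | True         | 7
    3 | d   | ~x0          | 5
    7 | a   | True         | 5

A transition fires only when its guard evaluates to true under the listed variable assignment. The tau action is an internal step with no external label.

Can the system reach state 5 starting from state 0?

After dropping false guards: 11 live edges.
L0 = {0}
L1 = {7}  cumulative {0,7}
L2 = {5}  cumulative {0,5,7}
Reachable = {0,5,7}
Path to 5: b·a

Answer: REACHABLE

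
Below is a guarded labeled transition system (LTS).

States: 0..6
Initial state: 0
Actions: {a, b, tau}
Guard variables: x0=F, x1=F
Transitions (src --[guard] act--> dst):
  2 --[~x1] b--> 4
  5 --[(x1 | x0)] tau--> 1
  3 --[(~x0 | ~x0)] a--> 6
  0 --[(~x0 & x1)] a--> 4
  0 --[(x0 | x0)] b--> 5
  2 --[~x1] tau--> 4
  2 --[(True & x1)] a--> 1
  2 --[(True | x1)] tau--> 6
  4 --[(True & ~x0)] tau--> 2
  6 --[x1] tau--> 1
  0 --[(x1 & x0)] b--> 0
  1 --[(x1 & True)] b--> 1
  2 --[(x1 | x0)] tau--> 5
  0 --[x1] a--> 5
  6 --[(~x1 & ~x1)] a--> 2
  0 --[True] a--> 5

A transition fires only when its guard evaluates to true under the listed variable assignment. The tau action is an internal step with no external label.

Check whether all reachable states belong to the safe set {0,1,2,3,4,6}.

Allowed set {0,1,2,3,4,6}
Reachable = {0,5}
  0: safe
  5: ✗ unsafe
witness against invariant: a → 5

Answer: INVARIANT VIOLATED at state 5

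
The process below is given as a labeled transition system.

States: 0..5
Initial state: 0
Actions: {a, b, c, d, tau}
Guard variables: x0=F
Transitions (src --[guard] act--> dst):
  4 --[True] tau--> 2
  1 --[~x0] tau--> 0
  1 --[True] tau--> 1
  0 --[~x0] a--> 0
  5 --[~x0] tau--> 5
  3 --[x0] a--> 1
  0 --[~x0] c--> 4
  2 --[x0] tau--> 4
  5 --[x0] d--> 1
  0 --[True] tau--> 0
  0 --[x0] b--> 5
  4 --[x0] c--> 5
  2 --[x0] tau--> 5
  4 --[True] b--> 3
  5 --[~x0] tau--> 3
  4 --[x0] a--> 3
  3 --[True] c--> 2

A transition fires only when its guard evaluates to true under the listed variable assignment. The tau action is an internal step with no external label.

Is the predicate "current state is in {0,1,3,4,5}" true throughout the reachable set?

Inv-set: {0,1,3,4,5}
Reachable = {0,2,3,4}
  0: ✓
  2: outside
  3: ✓
  4: ✓
counterexample path to 2: c·tau

Answer: INVARIANT VIOLATED at state 2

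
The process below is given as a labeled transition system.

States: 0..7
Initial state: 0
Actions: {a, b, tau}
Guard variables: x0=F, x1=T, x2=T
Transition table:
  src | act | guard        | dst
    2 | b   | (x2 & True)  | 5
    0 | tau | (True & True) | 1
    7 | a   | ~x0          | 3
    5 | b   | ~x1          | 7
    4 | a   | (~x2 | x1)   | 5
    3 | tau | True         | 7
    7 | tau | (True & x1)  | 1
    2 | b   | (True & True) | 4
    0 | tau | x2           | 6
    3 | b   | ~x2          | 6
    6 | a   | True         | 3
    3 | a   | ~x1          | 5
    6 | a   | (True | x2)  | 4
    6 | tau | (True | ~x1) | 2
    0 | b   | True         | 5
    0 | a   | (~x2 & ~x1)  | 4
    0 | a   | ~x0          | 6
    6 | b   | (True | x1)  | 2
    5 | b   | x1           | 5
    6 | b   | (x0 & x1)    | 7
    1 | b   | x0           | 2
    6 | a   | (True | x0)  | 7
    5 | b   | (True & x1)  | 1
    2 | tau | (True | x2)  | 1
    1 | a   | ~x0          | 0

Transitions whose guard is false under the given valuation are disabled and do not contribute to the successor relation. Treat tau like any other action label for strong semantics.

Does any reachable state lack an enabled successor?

R = {0,1,2,3,4,5,6,7}
  0: a→6  b→5  tau→1  tau→6  [4 out]
  1: a→0  [1 out]
  2: b→4  b→5  tau→1  [3 out]
  3: tau→7  [1 out]
  4: a→5  [1 out]
  5: b→1  b→5  [2 out]
  6: a→3  a→4  a→7  b→2  tau→2  [5 out]
  7: a→3  tau→1  [2 out]

Answer: DEADLOCK-FREE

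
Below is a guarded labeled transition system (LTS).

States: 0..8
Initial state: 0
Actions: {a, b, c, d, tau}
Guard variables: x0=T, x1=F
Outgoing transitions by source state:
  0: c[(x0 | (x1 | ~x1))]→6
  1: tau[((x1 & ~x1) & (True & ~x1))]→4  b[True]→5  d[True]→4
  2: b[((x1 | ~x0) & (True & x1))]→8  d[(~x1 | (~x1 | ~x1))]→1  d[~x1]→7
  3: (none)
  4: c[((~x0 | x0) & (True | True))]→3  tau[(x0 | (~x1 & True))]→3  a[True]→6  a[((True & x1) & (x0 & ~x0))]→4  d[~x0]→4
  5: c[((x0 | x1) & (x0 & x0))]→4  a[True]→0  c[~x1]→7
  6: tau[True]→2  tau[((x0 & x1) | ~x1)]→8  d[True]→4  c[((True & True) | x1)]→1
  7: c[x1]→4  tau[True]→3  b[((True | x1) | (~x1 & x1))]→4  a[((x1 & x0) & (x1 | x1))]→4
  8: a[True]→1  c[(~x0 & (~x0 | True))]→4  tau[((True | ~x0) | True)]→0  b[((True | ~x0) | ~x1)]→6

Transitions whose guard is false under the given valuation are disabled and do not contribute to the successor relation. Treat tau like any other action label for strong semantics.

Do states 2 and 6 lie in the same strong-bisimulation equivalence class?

Refine partition for ~:
  round 0: {{0,1,2,3,4,5,6,7,8}}
  round 1: {{0},{1},{2},{3},{4},{5},{6},{7},{8}}
9 equivalence class(es) (converged in 2)
2∈{2}, 6∈{6}

Answer: NOT BISIMILAR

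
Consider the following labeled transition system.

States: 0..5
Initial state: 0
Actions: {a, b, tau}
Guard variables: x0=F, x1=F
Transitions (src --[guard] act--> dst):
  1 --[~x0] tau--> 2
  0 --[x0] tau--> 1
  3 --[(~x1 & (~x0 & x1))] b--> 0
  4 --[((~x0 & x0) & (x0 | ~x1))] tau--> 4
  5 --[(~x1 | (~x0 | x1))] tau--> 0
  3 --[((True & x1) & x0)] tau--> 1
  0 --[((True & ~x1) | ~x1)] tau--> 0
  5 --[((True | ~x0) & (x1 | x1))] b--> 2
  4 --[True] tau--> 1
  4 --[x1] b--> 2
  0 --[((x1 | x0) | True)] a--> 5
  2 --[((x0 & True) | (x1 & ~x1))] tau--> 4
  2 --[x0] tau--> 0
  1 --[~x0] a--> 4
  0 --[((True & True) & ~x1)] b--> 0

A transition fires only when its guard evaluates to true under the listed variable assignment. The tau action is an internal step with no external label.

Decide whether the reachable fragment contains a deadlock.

Answer: DEADLOCK-FREE

Analysis:
R = {0,5}
  0: a→5  b→0  tau→0  [3 out]
  5: tau→0  [1 out]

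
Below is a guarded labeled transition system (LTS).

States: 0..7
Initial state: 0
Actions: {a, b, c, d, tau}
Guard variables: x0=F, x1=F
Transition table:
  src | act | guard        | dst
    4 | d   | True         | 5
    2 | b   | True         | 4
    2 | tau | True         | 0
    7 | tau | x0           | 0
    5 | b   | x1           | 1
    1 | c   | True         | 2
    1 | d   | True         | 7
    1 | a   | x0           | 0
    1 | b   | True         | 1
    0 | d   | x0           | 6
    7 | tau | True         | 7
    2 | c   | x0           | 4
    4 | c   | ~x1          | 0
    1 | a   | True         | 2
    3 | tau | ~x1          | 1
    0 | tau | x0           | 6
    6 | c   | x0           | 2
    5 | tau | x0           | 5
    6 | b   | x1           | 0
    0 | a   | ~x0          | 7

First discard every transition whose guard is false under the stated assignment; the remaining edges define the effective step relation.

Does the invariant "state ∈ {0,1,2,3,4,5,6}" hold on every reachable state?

Inv-set: {0,1,2,3,4,5,6}
Reachable = {0,7}
  0: ✓
  7: ✗ unsafe
reach 7 via a — violates

Answer: INVARIANT VIOLATED at state 7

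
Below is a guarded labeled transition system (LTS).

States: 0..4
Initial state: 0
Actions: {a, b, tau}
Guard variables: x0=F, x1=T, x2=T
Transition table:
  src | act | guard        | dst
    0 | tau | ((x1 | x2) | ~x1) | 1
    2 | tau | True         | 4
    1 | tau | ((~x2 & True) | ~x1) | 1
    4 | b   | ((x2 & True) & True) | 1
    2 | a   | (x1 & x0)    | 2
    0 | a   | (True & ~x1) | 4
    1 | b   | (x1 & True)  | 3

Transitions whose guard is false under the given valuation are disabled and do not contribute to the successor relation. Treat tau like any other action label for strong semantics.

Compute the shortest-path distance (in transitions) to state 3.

Answer: 2

Trace:
Layered search for 3:
  Layer 0: {0}
  Layer 1: {1}
  Layer 2: {3}
depth(3)=2, e.g. tau·b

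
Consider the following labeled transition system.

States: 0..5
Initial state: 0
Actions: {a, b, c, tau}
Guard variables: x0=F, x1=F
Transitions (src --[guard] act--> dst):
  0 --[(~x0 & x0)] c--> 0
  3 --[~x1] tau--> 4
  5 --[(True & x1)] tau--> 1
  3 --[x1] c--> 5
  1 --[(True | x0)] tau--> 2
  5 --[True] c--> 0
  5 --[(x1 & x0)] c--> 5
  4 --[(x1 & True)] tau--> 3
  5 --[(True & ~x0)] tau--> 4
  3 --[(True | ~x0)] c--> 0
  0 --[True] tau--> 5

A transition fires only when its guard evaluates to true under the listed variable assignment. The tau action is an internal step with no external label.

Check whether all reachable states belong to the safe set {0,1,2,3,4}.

Allowed set {0,1,2,3,4}
Reach set: {0,4,5}
  0: safe
  4: safe
  5: outside
counterexample path to 5: tau

Answer: INVARIANT VIOLATED at state 5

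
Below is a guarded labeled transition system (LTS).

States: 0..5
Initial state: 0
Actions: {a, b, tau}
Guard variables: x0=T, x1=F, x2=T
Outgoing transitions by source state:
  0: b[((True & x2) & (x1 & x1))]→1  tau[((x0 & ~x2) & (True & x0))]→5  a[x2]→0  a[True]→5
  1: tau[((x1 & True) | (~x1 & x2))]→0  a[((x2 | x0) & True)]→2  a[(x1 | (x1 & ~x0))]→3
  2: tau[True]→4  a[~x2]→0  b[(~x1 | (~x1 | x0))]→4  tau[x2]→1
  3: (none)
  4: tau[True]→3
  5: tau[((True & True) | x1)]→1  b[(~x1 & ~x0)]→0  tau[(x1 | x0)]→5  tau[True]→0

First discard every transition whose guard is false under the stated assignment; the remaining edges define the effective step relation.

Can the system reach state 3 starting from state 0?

Guard filter leaves 11 enabled edge(s).
depth 0: {0}
depth 1: {5}  cumulative {0,5}
depth 2: {1}  cumulative {0,1,5}
depth 3: {2}  cumulative {0,1,2,5}
depth 4: {4}  cumulative {0,1,2,4,5}
depth 5: {3}  cumulative {0,1,2,3,4,5}
R = {0,1,2,3,4,5}
Path to 3: a·tau·a·tau·tau

Answer: REACHABLE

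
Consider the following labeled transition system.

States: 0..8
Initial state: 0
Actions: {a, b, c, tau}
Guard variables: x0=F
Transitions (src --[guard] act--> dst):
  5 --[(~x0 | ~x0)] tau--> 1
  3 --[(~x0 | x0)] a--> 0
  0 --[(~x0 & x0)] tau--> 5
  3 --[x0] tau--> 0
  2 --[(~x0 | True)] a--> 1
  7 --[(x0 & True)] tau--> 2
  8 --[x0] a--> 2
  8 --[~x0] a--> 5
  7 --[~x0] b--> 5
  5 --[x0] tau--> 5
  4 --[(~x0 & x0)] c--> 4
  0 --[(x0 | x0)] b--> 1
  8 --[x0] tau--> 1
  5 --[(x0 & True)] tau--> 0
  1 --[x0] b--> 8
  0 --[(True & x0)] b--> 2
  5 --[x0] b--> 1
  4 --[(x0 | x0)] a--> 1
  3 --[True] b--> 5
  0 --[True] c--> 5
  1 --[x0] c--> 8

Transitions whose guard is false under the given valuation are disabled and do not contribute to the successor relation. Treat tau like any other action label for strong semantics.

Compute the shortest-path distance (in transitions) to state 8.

BFS to 8:
  Layer 0: {0}
  Layer 1: {5}
  Layer 2: {1}
8 never appears.

Answer: UNREACHABLE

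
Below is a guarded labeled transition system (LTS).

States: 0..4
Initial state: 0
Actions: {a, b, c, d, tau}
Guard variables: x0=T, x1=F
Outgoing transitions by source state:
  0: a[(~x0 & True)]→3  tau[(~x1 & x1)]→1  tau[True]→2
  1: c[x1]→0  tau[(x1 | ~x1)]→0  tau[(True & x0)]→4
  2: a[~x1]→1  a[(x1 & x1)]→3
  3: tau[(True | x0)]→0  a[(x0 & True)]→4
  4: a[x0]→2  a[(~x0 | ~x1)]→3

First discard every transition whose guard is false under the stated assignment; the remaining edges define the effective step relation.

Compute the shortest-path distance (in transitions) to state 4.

Answer: 3

Analysis:
BFS to 4:
  L0 = {0}
  L1 = {2}
  L2 = {1}
  L3 = {4}
depth(4)=3, e.g. tau·a·tau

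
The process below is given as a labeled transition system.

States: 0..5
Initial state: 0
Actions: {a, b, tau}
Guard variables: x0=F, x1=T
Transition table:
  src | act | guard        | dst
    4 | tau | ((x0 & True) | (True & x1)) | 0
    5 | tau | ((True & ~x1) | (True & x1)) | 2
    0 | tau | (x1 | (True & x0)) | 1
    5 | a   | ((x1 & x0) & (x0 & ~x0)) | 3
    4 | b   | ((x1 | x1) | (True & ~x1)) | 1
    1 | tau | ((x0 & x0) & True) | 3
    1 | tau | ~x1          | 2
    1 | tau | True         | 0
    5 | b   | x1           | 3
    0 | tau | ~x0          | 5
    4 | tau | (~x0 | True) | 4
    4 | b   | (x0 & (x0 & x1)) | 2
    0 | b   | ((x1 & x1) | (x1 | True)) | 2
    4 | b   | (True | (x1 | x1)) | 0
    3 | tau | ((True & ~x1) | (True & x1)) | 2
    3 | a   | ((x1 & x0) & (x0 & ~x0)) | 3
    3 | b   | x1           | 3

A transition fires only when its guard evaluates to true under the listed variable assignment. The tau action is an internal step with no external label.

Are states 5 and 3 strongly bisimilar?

Compute ~ classes (split until stable):
  π0 = {{0,1,2,3,4,5}}
  π1 = {{0,3,4,5},{1},{2}}
  π2 = {{0},{1},{2},{3,5},{4}}
5 equivalence class(es) (converged in 3)
[5]={3,5}  [3]={3,5}

Answer: BISIMILAR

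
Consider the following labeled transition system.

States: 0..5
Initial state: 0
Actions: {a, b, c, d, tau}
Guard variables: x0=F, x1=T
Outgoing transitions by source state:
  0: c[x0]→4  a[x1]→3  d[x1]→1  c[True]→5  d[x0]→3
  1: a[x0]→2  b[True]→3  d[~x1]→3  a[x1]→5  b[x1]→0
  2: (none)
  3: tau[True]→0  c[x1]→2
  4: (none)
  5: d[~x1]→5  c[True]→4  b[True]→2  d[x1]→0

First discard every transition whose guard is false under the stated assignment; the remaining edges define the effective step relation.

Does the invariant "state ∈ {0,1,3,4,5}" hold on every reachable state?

Inv-set: {0,1,3,4,5}
Reachable = {0,1,2,3,4,5}
  0: ok
  1: ok
  2: outside
  3: ok
  4: ok
  5: ok
counterexample path to 2: a·c

Answer: INVARIANT VIOLATED at state 2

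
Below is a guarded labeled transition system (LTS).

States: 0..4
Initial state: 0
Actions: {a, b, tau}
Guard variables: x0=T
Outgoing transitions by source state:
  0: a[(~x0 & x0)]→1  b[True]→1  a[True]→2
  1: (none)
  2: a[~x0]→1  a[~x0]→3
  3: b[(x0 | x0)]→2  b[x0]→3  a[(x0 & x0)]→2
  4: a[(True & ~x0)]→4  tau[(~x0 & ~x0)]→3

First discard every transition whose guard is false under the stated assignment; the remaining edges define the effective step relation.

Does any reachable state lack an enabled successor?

R = {0,1,2}
  0: a→2  b→1  [2 out]
  1: ∅  [no exit]
  2: ∅  [no exit]
Path to 1: b

Answer: DEADLOCK at state 1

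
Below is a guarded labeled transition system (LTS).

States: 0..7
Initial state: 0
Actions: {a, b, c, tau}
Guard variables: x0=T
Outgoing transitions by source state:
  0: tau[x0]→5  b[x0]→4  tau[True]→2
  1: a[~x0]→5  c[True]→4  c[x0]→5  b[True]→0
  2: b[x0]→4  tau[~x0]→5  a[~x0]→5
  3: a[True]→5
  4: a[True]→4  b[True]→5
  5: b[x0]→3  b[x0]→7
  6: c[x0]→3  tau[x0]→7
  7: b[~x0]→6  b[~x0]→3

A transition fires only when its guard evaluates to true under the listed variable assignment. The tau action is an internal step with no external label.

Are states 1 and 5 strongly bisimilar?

Answer: NOT BISIMILAR

Working:
Bisimulation quotient by refinement:
  round 0: {{0,1,2,3,4,5,6,7}}
  round 1: {{0},{1},{2,5},{3},{4},{6},{7}}
  round 2: {{0},{1},{2},{3},{4},{5},{6},{7}}
stable after 3 split(s): 8 block(s)
1∈{1}, 5∈{5}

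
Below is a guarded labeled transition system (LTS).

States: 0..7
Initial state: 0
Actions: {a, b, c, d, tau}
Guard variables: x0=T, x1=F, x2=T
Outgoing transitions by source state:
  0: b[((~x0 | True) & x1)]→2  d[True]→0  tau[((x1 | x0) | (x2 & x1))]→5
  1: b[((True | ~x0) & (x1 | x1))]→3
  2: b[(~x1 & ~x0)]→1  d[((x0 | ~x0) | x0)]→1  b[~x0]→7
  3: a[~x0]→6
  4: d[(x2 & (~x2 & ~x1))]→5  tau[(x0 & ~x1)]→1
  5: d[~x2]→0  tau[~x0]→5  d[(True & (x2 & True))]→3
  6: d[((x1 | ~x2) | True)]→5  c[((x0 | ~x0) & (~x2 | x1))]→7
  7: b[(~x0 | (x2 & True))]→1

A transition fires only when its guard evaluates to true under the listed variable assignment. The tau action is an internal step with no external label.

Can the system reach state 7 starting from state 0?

7 transition(s) survive guard evaluation.
L0 = {0}
L1 = {5}  cumulative {0,5}
L2 = {3}  cumulative {0,3,5}
R = {0,3,5}

Answer: UNREACHABLE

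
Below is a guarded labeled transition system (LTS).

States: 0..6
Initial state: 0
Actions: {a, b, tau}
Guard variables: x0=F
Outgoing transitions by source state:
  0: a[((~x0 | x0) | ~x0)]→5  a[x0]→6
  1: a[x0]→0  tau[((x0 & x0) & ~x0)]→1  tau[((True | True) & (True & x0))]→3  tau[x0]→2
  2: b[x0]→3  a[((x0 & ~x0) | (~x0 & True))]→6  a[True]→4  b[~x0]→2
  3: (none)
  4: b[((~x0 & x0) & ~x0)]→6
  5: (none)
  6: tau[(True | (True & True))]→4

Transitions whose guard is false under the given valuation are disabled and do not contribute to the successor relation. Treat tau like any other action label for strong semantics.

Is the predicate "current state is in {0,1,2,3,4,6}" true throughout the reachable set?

Safe = {0,1,2,3,4,6}
Reach set: {0,5}
  0: ✓
  5: VIOLATES
counterexample path to 5: a

Answer: INVARIANT VIOLATED at state 5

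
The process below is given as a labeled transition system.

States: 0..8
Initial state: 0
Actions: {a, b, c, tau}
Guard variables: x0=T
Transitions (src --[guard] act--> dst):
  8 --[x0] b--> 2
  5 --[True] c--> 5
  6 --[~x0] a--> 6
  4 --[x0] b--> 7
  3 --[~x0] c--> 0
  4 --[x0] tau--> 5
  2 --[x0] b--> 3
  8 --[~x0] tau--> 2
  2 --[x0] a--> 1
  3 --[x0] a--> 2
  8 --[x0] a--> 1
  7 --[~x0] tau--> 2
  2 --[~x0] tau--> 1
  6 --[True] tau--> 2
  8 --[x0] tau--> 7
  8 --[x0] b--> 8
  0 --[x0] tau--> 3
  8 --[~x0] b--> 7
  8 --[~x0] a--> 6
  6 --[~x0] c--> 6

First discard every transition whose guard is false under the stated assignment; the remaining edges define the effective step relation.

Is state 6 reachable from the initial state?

12 transition(s) survive guard evaluation.
L0 = {0}
L1 = {3}  cumulative {0,3}
L2 = {2}  cumulative {0,2,3}
L3 = {1}  cumulative {0,1,2,3}
Reach set: {0,1,2,3}

Answer: UNREACHABLE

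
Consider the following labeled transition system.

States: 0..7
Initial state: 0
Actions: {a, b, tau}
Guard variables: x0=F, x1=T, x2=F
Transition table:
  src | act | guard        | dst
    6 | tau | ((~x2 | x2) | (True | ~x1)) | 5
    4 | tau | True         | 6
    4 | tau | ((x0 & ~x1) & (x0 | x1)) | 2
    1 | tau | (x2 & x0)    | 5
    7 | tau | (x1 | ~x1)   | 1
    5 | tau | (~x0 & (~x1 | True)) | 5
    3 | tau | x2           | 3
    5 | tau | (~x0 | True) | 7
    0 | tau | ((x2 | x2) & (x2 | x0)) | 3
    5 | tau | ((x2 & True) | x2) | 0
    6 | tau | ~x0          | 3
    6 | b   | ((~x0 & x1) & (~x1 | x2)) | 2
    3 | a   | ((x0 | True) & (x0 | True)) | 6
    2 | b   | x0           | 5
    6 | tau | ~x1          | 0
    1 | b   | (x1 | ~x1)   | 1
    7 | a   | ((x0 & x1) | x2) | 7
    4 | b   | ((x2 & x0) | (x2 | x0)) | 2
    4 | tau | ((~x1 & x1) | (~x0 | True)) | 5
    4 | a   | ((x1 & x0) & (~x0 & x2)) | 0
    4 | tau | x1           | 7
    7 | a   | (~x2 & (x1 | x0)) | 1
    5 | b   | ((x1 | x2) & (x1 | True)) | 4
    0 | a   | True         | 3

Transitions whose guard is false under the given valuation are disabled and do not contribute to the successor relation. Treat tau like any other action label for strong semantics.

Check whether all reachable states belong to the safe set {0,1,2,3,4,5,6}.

Answer: INVARIANT VIOLATED at state 7

Trace:
Allowed set {0,1,2,3,4,5,6}
Reachable = {0,1,3,4,5,6,7}
  0: ok
  1: ok
  3: ok
  4: ok
  5: ok
  6: ok
  7: ✗ unsafe
counterexample path to 7: a·a·tau·tau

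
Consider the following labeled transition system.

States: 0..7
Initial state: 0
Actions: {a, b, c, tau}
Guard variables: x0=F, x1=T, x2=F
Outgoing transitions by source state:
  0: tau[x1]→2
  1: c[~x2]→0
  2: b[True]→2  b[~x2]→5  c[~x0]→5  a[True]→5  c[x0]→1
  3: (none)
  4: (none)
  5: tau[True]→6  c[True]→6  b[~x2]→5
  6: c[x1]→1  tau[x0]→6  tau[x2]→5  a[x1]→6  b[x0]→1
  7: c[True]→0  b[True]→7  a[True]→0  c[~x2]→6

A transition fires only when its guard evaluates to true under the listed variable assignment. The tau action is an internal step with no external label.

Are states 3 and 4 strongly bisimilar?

Bisimulation quotient by refinement:
  P[0] = {{0,1,2,3,4,5,6,7}}
  P[1] = {{0},{1},{2,7},{3,4},{5},{6}}
  P[2] = {{0},{1},{2},{3,4},{5},{6},{7}}
7 equivalence class(es) (converged in 3)
[3]={3,4}  [4]={3,4}

Answer: BISIMILAR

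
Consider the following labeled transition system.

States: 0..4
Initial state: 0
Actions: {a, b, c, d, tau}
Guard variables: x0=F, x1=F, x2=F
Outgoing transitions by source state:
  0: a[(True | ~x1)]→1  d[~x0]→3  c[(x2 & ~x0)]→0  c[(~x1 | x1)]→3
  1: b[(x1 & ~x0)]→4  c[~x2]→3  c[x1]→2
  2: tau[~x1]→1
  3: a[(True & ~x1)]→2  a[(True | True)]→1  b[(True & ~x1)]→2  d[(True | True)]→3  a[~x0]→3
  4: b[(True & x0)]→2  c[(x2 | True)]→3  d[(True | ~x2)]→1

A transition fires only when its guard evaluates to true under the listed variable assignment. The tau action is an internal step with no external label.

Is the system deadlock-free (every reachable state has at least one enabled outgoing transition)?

Answer: DEADLOCK-FREE

Analysis:
R = {0,1,2,3}
  0: a→1  c→3  d→3  [3 out]
  1: c→3  [1 out]
  2: tau→1  [1 out]
  3: a→1  a→2  a→3  b→2  d→3  [5 out]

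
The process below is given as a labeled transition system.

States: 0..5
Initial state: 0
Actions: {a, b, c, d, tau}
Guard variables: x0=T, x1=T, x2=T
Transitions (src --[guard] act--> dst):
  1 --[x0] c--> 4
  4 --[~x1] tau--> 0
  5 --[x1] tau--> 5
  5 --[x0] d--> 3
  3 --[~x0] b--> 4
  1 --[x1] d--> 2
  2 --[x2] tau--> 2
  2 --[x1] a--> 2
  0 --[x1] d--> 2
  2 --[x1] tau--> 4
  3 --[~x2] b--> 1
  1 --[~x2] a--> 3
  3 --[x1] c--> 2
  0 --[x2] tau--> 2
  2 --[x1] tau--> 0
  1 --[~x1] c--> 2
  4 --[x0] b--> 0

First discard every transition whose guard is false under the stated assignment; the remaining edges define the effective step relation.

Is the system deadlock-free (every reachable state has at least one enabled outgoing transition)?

Reachable = {0,2,4}
  0: d→2  tau→2  [2 exit(s)]
  2: a→2  tau→0  tau→2  tau→4  [4 exit(s)]
  4: b→0  [1 exit(s)]

Answer: DEADLOCK-FREE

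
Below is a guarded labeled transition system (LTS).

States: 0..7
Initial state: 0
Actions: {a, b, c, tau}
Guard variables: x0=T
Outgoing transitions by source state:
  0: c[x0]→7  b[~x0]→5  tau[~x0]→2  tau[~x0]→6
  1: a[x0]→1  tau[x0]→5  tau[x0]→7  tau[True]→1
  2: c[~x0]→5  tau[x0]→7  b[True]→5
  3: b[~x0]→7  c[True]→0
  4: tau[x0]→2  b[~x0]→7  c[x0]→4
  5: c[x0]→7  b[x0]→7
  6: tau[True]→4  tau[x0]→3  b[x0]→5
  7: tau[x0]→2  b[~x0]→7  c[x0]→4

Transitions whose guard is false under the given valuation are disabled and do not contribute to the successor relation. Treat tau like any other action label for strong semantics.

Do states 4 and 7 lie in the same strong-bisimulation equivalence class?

Answer: BISIMILAR

Trace:
Bisimulation quotient by refinement:
  round 0: {{0,1,2,3,4,5,6,7}}
  round 1: {{0,3},{1},{2,6},{4,7},{5}}
  round 2: {{0},{1},{2},{3},{4,7},{5},{6}}
Fixed point at round 3; 7 class(es).
[4]={4,7}  [7]={4,7}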